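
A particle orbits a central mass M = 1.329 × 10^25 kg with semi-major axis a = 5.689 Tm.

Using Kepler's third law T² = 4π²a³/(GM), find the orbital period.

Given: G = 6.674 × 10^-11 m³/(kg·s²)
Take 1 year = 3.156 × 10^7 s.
M = 1.329 × 10^25 kg
GM = G × M = 6.674 × 10^-11 × 1.329 × 10^25 = 8.86975 × 10^14 m³/s²
a = 5.689 Tm = 5.689 × 10^12 m
a³ = 1.84123 × 10^38 m³
T = 2π √(a³/GM) = 2π √((1.84123 × 10^38) / (8.86975 × 10^14)) = 2π × 4.55615 × 10^11 s
T = 2.86272 × 10^12 s ≈ 9.071 × 10^4 years

Final answer: 9.071 × 10^4 years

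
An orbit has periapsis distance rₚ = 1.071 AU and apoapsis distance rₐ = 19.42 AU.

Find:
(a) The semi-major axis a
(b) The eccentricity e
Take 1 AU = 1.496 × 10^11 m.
rₚ = 1.071 AU = 1.60222 × 10^11 m
rₐ = 19.42 AU = 2.90523 × 10^12 m
(a) a = (rₚ + rₐ)/2 = 1.53273 × 10^12 m ≈ 10.25 AU
(b) e = (rₐ − rₚ)/(rₐ + rₚ) = (2.74501 × 10^12) / (3.06545 × 10^12) = 0.895466

Final answer:
(a) a = 10.25 AU
(b) e = 0.8955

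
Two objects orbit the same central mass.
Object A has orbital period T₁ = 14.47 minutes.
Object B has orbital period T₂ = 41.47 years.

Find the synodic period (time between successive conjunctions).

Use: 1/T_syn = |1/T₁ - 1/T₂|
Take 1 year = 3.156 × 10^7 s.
T₁ = 14.47 minutes = 868.2 s
T₂ = 41.47 years = 1.30879 × 10^9 s
1/T₁ = 0.00115181 s⁻¹
1/T₂ = 7.64063 × 10^-10 s⁻¹
|1/T₁ − 1/T₂| = 0.00115181 s⁻¹
T_syn = 1 / |1/T₁ − 1/T₂| = 868.201 s ≈ 14.47 minutes

Final answer: T_syn = 14.47 minutes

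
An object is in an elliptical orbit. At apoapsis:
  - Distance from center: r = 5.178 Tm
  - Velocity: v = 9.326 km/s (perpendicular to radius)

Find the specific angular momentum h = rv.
r = 5.178 Tm = 5.178 × 10^12 m
v = 9.326 km/s = 9326 m/s
h = rv = 5.178 × 10^12 × 9326 = 4.829 × 10^16 m²/s ≈ 4.829 × 10^16 m²/s

Final answer: h = 4.829 × 10^16 m²/s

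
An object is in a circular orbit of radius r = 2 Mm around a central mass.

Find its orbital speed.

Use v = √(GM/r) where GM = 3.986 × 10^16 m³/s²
r = 2 Mm = 2 × 10^6 m
GM = 3.986 × 10^16 m³/s²
GM/r = (3.986 × 10^16) / (2 × 10^6) = 1.993 × 10^10 m²/s²
v = √(GM/r) = 141174 m/s ≈ 141.2 km/s

Final answer: 141.2 km/s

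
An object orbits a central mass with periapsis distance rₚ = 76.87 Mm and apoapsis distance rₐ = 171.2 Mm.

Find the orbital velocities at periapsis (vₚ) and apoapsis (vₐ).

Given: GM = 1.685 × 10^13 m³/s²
rₚ = 76.87 Mm = 7.687 × 10^7 m
rₐ = 171.2 Mm = 1.712 × 10^8 m
GM = 1.685 × 10^13 m³/s²
a = (rₚ + rₐ)/2 = 1.24035 × 10^8 m
Vis-viva: v² = GM (2/r − 1/a)
vₚ² = 1.685 × 10^13 × (2.6018 × 10^-8 − 8.06224 × 10^-9) = 302554 m²/s²
vₚ = 550.049 m/s ≈ 550 m/s
vₐ² = 1.685 × 10^13 × (1.16822 × 10^-8 − 8.06224 × 10^-9) = 60997 m²/s²
vₐ = 246.976 m/s ≈ 247 m/s

Final answer: vₚ = 550 m/s, vₐ = 247 m/s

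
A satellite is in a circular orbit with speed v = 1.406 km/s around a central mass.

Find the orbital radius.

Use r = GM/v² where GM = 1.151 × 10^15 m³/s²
v = 1.406 km/s = 1406 m/s
GM = 1.151 × 10^15 m³/s²
v² = 1.97684 × 10^6 m²/s²
r = GM/v² = (1.151 × 10^15) / (1.97684 × 10^6) = 5.82244 × 10^8 m ≈ 5.822 × 10^8 m

Final answer: 5.822 × 10^8 m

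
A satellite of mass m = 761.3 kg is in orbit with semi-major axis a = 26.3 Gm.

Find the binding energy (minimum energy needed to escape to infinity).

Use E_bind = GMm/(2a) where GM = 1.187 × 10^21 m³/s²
a = 26.3 Gm = 2.63 × 10^10 m
GM = 1.187 × 10^21 m³/s²
m = 761.3 kg
GMm = 1.187 × 10^21 × 761.3 = 9.03663 × 10^23 m³·kg/s²
2a = 5.26 × 10^10 m
E_bind = GMm/(2a) = 1.71799 × 10^13 J ≈ 17.18 TJ

Final answer: 17.18 TJ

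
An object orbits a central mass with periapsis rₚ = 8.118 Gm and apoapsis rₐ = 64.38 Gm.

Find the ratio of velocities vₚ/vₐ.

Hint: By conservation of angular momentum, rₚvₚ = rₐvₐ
rₚ = 8.118 Gm = 8.118 × 10^9 m
rₐ = 64.38 Gm = 6.438 × 10^10 m
rₚvₚ = rₐvₐ  ⇒  vₚ/vₐ = rₐ/rₚ
vₚ/vₐ = (6.438 × 10^10) / (8.118 × 10^9) = 7.93052

Final answer: vₚ/vₐ = 7.931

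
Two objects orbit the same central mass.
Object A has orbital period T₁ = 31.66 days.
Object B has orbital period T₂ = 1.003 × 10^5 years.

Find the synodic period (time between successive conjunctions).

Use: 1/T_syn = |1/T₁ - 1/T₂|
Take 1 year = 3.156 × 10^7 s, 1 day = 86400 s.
T₁ = 31.66 days = 2.73542 × 10^6 s
T₂ = 1.003 × 10^5 years = 3.16547 × 10^12 s
1/T₁ = 3.65574 × 10^-7 s⁻¹
1/T₂ = 3.15909 × 10^-13 s⁻¹
|1/T₁ − 1/T₂| = 3.65574 × 10^-7 s⁻¹
T_syn = 1 / |1/T₁ − 1/T₂| = 2.73543 × 10^6 s ≈ 31.66 days

Final answer: T_syn = 31.66 days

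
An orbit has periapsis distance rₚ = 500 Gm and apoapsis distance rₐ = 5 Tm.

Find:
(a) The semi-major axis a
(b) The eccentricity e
rₚ = 500 Gm = 5 × 10^11 m
rₐ = 5 Tm = 5 × 10^12 m
(a) a = (rₚ + rₐ)/2 = 2.75 × 10^12 m ≈ 2.75 Tm
(b) e = (rₐ − rₚ)/(rₐ + rₚ) = (4.5 × 10^12) / (5.5 × 10^12) = 0.818182

Final answer:
(a) a = 2.75 Tm
(b) e = 0.8182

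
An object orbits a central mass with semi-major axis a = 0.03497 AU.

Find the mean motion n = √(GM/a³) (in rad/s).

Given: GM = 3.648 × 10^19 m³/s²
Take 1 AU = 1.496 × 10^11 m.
a = 0.03497 AU = 5.23151 × 10^9 m
GM = 3.648 × 10^19 m³/s²
a³ = 1.4318 × 10^29 m³
GM/a³ = (3.648 × 10^19) / (1.4318 × 10^29) = 2.54785 × 10^-10 s⁻²
n = √(GM/a³) = 1.5962 × 10^-5 rad/s ≈ 1.596 × 10^-5 rad/s

Final answer: n = 1.596 × 10^-5 rad/s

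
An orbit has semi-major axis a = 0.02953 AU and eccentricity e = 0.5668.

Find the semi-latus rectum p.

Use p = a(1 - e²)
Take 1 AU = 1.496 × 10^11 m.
a = 0.02953 AU = 4.41769 × 10^9 m
e = 0.5668,  e² = 0.321262,  1 − e² = 0.678738
p = a(1 − e²) = 4.41769 × 10^9 m × 0.678738 = 2.99845 × 10^9 m ≈ 0.02004 AU

Final answer: p = 0.02004 AU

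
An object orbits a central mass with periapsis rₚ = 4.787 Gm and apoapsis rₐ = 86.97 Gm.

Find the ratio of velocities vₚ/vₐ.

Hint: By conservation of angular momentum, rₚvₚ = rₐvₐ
rₚ = 4.787 Gm = 4.787 × 10^9 m
rₐ = 86.97 Gm = 8.697 × 10^10 m
rₚvₚ = rₐvₐ  ⇒  vₚ/vₐ = rₐ/rₚ
vₚ/vₐ = (8.697 × 10^10) / (4.787 × 10^9) = 18.168

Final answer: vₚ/vₐ = 18.17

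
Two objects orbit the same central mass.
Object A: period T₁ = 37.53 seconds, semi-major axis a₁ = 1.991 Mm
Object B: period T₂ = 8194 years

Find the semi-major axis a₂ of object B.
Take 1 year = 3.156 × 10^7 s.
T₁ = 37.53 seconds
T₂ = 8194 years = 2.58603 × 10^11 s
a₁ = 1.991 Mm = 1.991 × 10^6 m
Kepler's third law: (T₂/T₁)² = (a₂/a₁)³  ⇒  a₂ = a₁ (T₂/T₁)^(2/3)
T₂/T₁ = 6.89056 × 10^9
(T₂/T₁)^(2/3) = 3.62106 × 10^6
a₂ = 1.991 × 10^6 m × 3.62106 × 10^6 = 7.20954 × 10^12 m ≈ 7.21 Tm

Final answer: a₂ = 7.21 Tm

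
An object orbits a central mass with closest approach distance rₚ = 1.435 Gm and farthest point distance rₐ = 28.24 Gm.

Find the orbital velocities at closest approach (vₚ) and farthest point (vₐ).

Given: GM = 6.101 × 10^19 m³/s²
rₚ = 1.435 Gm = 1.435 × 10^9 m
rₐ = 28.24 Gm = 2.824 × 10^10 m
GM = 6.101 × 10^19 m³/s²
a = (rₚ + rₐ)/2 = 1.48375 × 10^10 m
Vis-viva: v² = GM (2/r − 1/a)
vₚ² = 6.101 × 10^19 × (1.39373 × 10^-9 − 6.73968 × 10^-11) = 8.09195 × 10^10 m²/s²
vₚ = 284463 m/s ≈ 284.5 km/s
vₐ² = 6.101 × 10^19 × (7.08215 × 10^-11 − 6.73968 × 10^-11) = 2.08943 × 10^8 m²/s²
vₐ = 14454.9 m/s ≈ 14.45 km/s

Final answer: vₚ = 284.5 km/s, vₐ = 14.45 km/s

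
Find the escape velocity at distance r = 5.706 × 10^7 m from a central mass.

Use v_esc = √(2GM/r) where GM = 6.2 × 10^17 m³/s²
r = 5.706 × 10^7 m
GM = 6.2 × 10^17 m³/s²
2GM/r = 2 × (6.2 × 10^17) / (5.706 × 10^7) = 2.17315 × 10^10 m²/s²
v_esc = √(2GM/r) = 147416 m/s ≈ 147.4 km/s

Final answer: 147.4 km/s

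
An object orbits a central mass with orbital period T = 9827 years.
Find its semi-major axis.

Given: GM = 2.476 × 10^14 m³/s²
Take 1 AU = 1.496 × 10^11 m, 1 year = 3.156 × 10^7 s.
T = 9827 years = 3.1014 × 10^11 s
GM = 2.476 × 10^14 m³/s²
Kepler's third law: a³ = GM T² / (4π²)
T² = 9.61869 × 10^22 s²
a³ = (2.476 × 10^14) × (9.61869 × 10^22) / (4π²) = 6.03263 × 10^35 m³
a = (a³)^(1/3) = 8.44959 × 10^11 m ≈ 5.648 AU

Final answer: 5.648 AU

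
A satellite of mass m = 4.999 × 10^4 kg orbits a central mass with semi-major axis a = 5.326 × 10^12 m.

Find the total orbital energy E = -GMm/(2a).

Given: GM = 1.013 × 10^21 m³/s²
a = 5.326 × 10^12 m
GM = 1.013 × 10^21 m³/s²
2a = 1.0652 × 10^13 m
GMm = 1.013 × 10^21 × 49990 = 5.06399 × 10^25 m³·kg/s²
E = −GMm/(2a) = -4.75402 × 10^12 J ≈ -4.754 TJ

Final answer: -4.754 TJ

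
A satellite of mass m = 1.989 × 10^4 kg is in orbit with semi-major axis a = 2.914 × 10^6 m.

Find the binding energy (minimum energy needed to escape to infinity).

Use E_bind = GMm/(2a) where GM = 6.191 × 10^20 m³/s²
a = 2.914 × 10^6 m
GM = 6.191 × 10^20 m³/s²
m = 1.989 × 10^4 kg
GMm = 6.191 × 10^20 × 19890 = 1.23139 × 10^25 m³·kg/s²
2a = 5.828 × 10^6 m
E_bind = GMm/(2a) = 2.11289 × 10^18 J ≈ 2.113 EJ

Final answer: 2.113 EJ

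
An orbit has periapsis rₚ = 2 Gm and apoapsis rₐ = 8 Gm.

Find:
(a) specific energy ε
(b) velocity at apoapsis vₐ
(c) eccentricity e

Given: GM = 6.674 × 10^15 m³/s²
rₚ = 2 Gm = 2 × 10^9 m
rₐ = 8 Gm = 8 × 10^9 m
GM = 6.674 × 10^15 m³/s²
a = (rₚ + rₐ)/2 = 5 × 10^9 m
e = (rₐ − rₚ)/(rₐ + rₚ) = (6 × 10^9) / (1 × 10^10) = 0.6
(a) 2a = 1 × 10^10 m;  ε = −GM/(2a) = -667400 J/kg ≈ -667.4 kJ/kg
(b) vₐ² = GM (2/rₐ − 1/a) = 6.674 × 10^15 × (2.5 × 10^-10 − 2 × 10^-10) = 333700 m²/s²;  vₐ = 577.668 m/s ≈ 577.7 m/s
(c) e = 0.6 ≈ 0.6

Final answer:
(a) specific energy ε = -667.4 kJ/kg
(b) velocity at apoapsis vₐ = 577.7 m/s
(c) eccentricity e = 0.6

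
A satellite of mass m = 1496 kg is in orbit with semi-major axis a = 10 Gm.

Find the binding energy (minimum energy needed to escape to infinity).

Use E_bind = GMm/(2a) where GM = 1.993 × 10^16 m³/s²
a = 10 Gm = 1 × 10^10 m
GM = 1.993 × 10^16 m³/s²
m = 1496 kg
GMm = 1.993 × 10^16 × 1496 = 2.98153 × 10^19 m³·kg/s²
2a = 2 × 10^10 m
E_bind = GMm/(2a) = 1.49076 × 10^9 J ≈ 1.491 GJ

Final answer: 1.491 GJ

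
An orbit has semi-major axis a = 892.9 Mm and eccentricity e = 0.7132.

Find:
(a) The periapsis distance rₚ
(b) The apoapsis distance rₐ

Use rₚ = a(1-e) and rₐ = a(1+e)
a = 892.9 Mm = 8.929 × 10^8 m
e = 0.7132:  1 − e = 0.2868,  1 + e = 1.7132
(a) rₚ = a(1 − e) = 8.929 × 10^8 m × 0.2868 = 2.56084 × 10^8 m ≈ 256.1 Mm
(b) rₐ = a(1 + e) = 8.929 × 10^8 m × 1.7132 = 1.52972 × 10^9 m ≈ 1.53 Gm

Final answer:
(a) rₚ = 256.1 Mm
(b) rₐ = 1.53 Gm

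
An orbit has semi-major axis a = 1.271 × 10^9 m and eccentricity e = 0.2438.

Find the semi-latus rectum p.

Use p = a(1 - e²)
a = 1.271 × 10^9 m
e = 0.2438,  e² = 0.0594384,  1 − e² = 0.940562
p = a(1 − e²) = 1.271 × 10^9 m × 0.940562 = 1.19545 × 10^9 m ≈ 1.195 × 10^9 m

Final answer: p = 1.195 × 10^9 m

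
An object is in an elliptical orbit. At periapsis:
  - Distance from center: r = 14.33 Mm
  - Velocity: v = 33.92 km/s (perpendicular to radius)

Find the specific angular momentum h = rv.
r = 14.33 Mm = 1.433 × 10^7 m
v = 33.92 km/s = 33920 m/s
h = rv = 1.433 × 10^7 × 33920 = 4.86074 × 10^11 m²/s ≈ 4.861 × 10^11 m²/s

Final answer: h = 4.861 × 10^11 m²/s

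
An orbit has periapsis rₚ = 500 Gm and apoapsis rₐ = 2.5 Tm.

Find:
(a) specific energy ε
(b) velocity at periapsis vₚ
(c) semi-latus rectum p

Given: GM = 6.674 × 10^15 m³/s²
rₚ = 500 Gm = 5 × 10^11 m
rₐ = 2.5 Tm = 2.5 × 10^12 m
GM = 6.674 × 10^15 m³/s²
a = (rₚ + rₐ)/2 = 1.5 × 10^12 m
e = (rₐ − rₚ)/(rₐ + rₚ) = (2 × 10^12) / (3 × 10^12) = 0.666667
(a) 2a = 3 × 10^12 m;  ε = −GM/(2a) = -2224.67 J/kg ≈ -2.225 kJ/kg
(b) vₚ² = GM (2/rₚ − 1/a) = 6.674 × 10^15 × (4 × 10^-12 − 6.66667 × 10^-13) = 22246.7 m²/s²;  vₚ = 149.153 m/s ≈ 149.2 m/s
(c) 1 − e² = 0.555556;  p = a(1 − e²) = 1.5 × 10^12 × 0.555556 = 8.33333 × 10^11 m ≈ 833.3 Gm

Final answer:
(a) specific energy ε = -2.225 kJ/kg
(b) velocity at periapsis vₚ = 149.2 m/s
(c) semi-latus rectum p = 833.3 Gm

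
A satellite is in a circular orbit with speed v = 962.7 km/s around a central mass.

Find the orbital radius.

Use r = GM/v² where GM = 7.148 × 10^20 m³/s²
v = 962.7 km/s = 962700 m/s
GM = 7.148 × 10^20 m³/s²
v² = 9.26791 × 10^11 m²/s²
r = GM/v² = (7.148 × 10^20) / (9.26791 × 10^11) = 7.71263 × 10^8 m ≈ 771.3 Mm

Final answer: 771.3 Mm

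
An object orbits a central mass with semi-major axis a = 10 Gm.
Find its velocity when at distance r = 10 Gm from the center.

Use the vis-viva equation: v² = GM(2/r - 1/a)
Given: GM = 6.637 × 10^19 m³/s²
a = 10 Gm = 1 × 10^10 m
r = 10 Gm = 1 × 10^10 m
GM = 6.637 × 10^19 m³/s²
2/r − 1/a = 2 × 10^-10 − 1 × 10^-10 = 1 × 10^-10 m⁻¹
v² = GM (2/r − 1/a) = 6.637 × 10^9 m²/s²
v = 81467.8 m/s ≈ 81.47 km/s

Final answer: 81.47 km/s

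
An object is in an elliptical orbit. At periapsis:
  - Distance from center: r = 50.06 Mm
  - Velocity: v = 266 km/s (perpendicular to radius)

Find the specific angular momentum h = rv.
r = 50.06 Mm = 5.006 × 10^7 m
v = 266 km/s = 266000 m/s
h = rv = 5.006 × 10^7 × 266000 = 1.3316 × 10^13 m²/s ≈ 1.332 × 10^13 m²/s

Final answer: h = 1.332 × 10^13 m²/s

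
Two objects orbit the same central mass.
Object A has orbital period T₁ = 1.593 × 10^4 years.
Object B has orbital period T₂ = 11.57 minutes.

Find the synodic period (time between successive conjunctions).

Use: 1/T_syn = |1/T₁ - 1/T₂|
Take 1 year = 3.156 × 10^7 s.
T₁ = 1.593 × 10^4 years = 5.02751 × 10^11 s
T₂ = 11.57 minutes = 694.2 s
1/T₁ = 1.98906 × 10^-12 s⁻¹
1/T₂ = 0.00144051 s⁻¹
|1/T₁ − 1/T₂| = 0.00144051 s⁻¹
T_syn = 1 / |1/T₁ − 1/T₂| = 694.2 s ≈ 11.57 minutes

Final answer: T_syn = 11.57 minutes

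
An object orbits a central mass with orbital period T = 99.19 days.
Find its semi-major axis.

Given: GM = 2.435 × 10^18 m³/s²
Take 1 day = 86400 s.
T = 99.19 days = 8.57002 × 10^6 s
GM = 2.435 × 10^18 m³/s²
Kepler's third law: a³ = GM T² / (4π²)
T² = 7.34452 × 10^13 s²
a³ = (2.435 × 10^18) × (7.34452 × 10^13) / (4π²) = 4.53004 × 10^30 m³
a = (a³)^(1/3) = 1.65463 × 10^10 m ≈ 16.55 Gm

Final answer: 16.55 Gm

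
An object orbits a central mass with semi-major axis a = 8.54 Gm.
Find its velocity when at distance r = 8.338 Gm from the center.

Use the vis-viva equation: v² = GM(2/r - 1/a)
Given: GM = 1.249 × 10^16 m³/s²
a = 8.54 Gm = 8.54 × 10^9 m
r = 8.338 Gm = 8.338 × 10^9 m
GM = 1.249 × 10^16 m³/s²
2/r − 1/a = 2.39866 × 10^-10 − 1.17096 × 10^-10 = 1.2277 × 10^-10 m⁻¹
v² = GM (2/r − 1/a) = 1.53339 × 10^6 m²/s²
v = 1238.3 m/s ≈ 1.238 km/s

Final answer: 1.238 km/s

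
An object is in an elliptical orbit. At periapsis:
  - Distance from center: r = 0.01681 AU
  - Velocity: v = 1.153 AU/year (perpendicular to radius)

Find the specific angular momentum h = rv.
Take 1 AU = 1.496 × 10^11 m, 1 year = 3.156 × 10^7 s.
r = 0.01681 AU = 2.51478 × 10^9 m
v = 1.153 AU/year = 5465.42 m/s
h = rv = 2.51478 × 10^9 × 5465.42 = 1.37443 × 10^13 m²/s ≈ 1.374 × 10^13 m²/s

Final answer: h = 1.374 × 10^13 m²/s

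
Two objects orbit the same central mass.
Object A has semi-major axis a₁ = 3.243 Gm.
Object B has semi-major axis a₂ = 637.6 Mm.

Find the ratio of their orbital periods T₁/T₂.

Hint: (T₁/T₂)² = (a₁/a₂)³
a₁ = 3.243 Gm = 3.243 × 10^9 m
a₂ = 637.6 Mm = 6.376 × 10^8 m
a₁/a₂ = 5.08626
T₁/T₂ = (a₁/a₂)^(3/2) = (5.08626)^1.5 = 11.4709

Final answer: T₁/T₂ = 11.47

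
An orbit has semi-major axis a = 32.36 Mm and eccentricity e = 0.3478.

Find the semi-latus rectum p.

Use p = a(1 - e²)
a = 32.36 Mm = 3.236 × 10^7 m
e = 0.3478,  e² = 0.120965,  1 − e² = 0.879035
p = a(1 − e²) = 3.236 × 10^7 m × 0.879035 = 2.84456 × 10^7 m ≈ 28.45 Mm

Final answer: p = 28.45 Mm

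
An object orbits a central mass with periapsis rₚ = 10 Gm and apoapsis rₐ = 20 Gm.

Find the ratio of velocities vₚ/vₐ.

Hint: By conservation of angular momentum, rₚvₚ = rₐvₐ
rₚ = 10 Gm = 1 × 10^10 m
rₐ = 20 Gm = 2 × 10^10 m
rₚvₚ = rₐvₐ  ⇒  vₚ/vₐ = rₐ/rₚ
vₚ/vₐ = (2 × 10^10) / (1 × 10^10) = 2

Final answer: vₚ/vₐ = 2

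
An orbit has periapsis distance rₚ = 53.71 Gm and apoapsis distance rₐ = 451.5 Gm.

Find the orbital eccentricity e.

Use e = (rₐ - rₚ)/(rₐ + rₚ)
rₚ = 53.71 Gm = 5.371 × 10^10 m
rₐ = 451.5 Gm = 4.515 × 10^11 m
rₐ − rₚ = 3.9779 × 10^11 m
rₐ + rₚ = 5.0521 × 10^11 m
e = (rₐ − rₚ)/(rₐ + rₚ) = 0.787376

Final answer: e = 0.7874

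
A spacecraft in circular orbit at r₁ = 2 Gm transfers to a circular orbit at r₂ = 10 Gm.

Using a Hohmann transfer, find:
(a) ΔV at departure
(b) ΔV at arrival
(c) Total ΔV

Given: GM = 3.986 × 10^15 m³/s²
r₁ = 2 Gm = 2 × 10^9 m
r₂ = 10 Gm = 1 × 10^10 m
GM = 3.986 × 10^15 m³/s²
Transfer ellipse: a_t = (r₁ + r₂)/2 = 6 × 10^9 m
Circular speed at r₁: v₁ = √(GM/r₁) = 1411.74 m/s
Transfer speed at r₁ (periapsis): v₁ₜ = √(GM(2/r₁ − 1/a_t)) = 1822.54 m/s
(a) ΔV₁ = v₁ₜ − v₁ = 410.807 m/s ≈ 410.8 m/s
Circular speed at r₂: v₂ = √(GM/r₂) = 631.348 m/s
Transfer speed at r₂ (apoapsis): v₂ₜ = √(GM(2/r₂ − 1/a_t)) = 364.509 m/s
(b) ΔV₂ = v₂ − v₂ₜ = 266.839 m/s ≈ 266.8 m/s
(c) ΔV_total = ΔV₁ + ΔV₂ = 677.646 m/s ≈ 677.6 m/s

Final answer:
(a) ΔV₁ = 410.8 m/s
(b) ΔV₂ = 266.8 m/s
(c) ΔV_total = 677.6 m/s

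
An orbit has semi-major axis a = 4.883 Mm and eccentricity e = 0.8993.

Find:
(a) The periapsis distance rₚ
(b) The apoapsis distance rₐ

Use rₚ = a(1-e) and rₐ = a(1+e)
a = 4.883 Mm = 4.883 × 10^6 m
e = 0.8993:  1 − e = 0.1007,  1 + e = 1.8993
(a) rₚ = a(1 − e) = 4.883 × 10^6 m × 0.1007 = 491718 m ≈ 491.7 km
(b) rₐ = a(1 + e) = 4.883 × 10^6 m × 1.8993 = 9.27428 × 10^6 m ≈ 9.274 Mm

Final answer:
(a) rₚ = 491.7 km
(b) rₐ = 9.274 Mm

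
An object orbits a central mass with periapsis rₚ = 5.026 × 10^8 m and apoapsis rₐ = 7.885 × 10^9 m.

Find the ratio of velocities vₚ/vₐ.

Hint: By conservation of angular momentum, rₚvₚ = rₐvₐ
rₚ = 5.026 × 10^8 m
rₐ = 7.885 × 10^9 m
rₚvₚ = rₐvₐ  ⇒  vₚ/vₐ = rₐ/rₚ
vₚ/vₐ = (7.885 × 10^9) / (5.026 × 10^8) = 15.6884

Final answer: vₚ/vₐ = 15.69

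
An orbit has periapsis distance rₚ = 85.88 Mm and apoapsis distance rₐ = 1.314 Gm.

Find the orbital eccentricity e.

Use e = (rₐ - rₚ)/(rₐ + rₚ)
rₚ = 85.88 Mm = 8.588 × 10^7 m
rₐ = 1.314 Gm = 1.314 × 10^9 m
rₐ − rₚ = 1.22812 × 10^9 m
rₐ + rₚ = 1.39988 × 10^9 m
e = (rₐ − rₚ)/(rₐ + rₚ) = 0.877304

Final answer: e = 0.8773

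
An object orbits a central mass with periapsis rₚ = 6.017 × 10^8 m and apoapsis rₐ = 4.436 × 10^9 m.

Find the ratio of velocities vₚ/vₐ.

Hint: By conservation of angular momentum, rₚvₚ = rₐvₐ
rₚ = 6.017 × 10^8 m
rₐ = 4.436 × 10^9 m
rₚvₚ = rₐvₐ  ⇒  vₚ/vₐ = rₐ/rₚ
vₚ/vₐ = (4.436 × 10^9) / (6.017 × 10^8) = 7.37244

Final answer: vₚ/vₐ = 7.372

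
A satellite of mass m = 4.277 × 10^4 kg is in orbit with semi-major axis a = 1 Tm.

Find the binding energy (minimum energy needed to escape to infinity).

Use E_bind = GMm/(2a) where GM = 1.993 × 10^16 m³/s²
a = 1 Tm = 1 × 10^12 m
GM = 1.993 × 10^16 m³/s²
m = 4.277 × 10^4 kg
GMm = 1.993 × 10^16 × 42770 = 8.52406 × 10^20 m³·kg/s²
2a = 2 × 10^12 m
E_bind = GMm/(2a) = 4.26203 × 10^8 J ≈ 426.2 MJ

Final answer: 426.2 MJ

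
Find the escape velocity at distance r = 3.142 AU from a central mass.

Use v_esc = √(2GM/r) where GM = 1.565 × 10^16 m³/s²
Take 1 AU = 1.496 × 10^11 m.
r = 3.142 AU = 4.70043 × 10^11 m
GM = 1.565 × 10^16 m³/s²
2GM/r = 2 × (1.565 × 10^16) / (4.70043 × 10^11) = 66589.6 m²/s²
v_esc = √(2GM/r) = 258.05 m/s ≈ 258 m/s

Final answer: 258 m/s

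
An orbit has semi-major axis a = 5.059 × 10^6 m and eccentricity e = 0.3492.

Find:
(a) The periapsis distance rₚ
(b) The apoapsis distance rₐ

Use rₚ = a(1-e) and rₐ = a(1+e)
a = 5.059 × 10^6 m
e = 0.3492:  1 − e = 0.6508,  1 + e = 1.3492
(a) rₚ = a(1 − e) = 5.059 × 10^6 m × 0.6508 = 3.2924 × 10^6 m ≈ 3.292 × 10^6 m
(b) rₐ = a(1 + e) = 5.059 × 10^6 m × 1.3492 = 6.8256 × 10^6 m ≈ 6.826 × 10^6 m

Final answer:
(a) rₚ = 3.292 × 10^6 m
(b) rₐ = 6.826 × 10^6 m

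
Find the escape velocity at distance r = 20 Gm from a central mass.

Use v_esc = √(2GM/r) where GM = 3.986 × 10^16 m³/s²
r = 20 Gm = 2 × 10^10 m
GM = 3.986 × 10^16 m³/s²
2GM/r = 2 × (3.986 × 10^16) / (2 × 10^10) = 3.986 × 10^6 m²/s²
v_esc = √(2GM/r) = 1996.5 m/s ≈ 1.996 km/s

Final answer: 1.996 km/s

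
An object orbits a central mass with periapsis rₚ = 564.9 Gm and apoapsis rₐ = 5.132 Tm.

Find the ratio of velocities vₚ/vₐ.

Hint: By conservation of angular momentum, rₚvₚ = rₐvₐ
rₚ = 564.9 Gm = 5.649 × 10^11 m
rₐ = 5.132 Tm = 5.132 × 10^12 m
rₚvₚ = rₐvₐ  ⇒  vₚ/vₐ = rₐ/rₚ
vₚ/vₐ = (5.132 × 10^12) / (5.649 × 10^11) = 9.08479

Final answer: vₚ/vₐ = 9.085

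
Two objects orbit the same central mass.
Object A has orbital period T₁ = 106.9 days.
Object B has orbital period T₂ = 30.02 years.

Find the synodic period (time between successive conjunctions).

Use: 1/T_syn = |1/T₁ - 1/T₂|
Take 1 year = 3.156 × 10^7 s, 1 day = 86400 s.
T₁ = 106.9 days = 9.23616 × 10^6 s
T₂ = 30.02 years = 9.47431 × 10^8 s
1/T₁ = 1.0827 × 10^-7 s⁻¹
1/T₂ = 1.05549 × 10^-9 s⁻¹
|1/T₁ − 1/T₂| = 1.07215 × 10^-7 s⁻¹
T_syn = 1 / |1/T₁ − 1/T₂| = 9.32709 × 10^6 s ≈ 108 days

Final answer: T_syn = 108 days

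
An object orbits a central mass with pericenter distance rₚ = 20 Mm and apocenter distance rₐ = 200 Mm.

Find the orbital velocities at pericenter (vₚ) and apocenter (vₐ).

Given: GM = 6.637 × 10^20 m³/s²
rₚ = 20 Mm = 2 × 10^7 m
rₐ = 200 Mm = 2 × 10^8 m
GM = 6.637 × 10^20 m³/s²
a = (rₚ + rₐ)/2 = 1.1 × 10^8 m
Vis-viva: v² = GM (2/r − 1/a)
vₚ² = 6.637 × 10^20 × (1 × 10^-7 − 9.09091 × 10^-9) = 6.03364 × 10^13 m²/s²
vₚ = 7.76765 × 10^6 m/s ≈ 7768 km/s
vₐ² = 6.637 × 10^20 × (1 × 10^-8 − 9.09091 × 10^-9) = 6.03364 × 10^11 m²/s²
vₐ = 776765 m/s ≈ 776.8 km/s

Final answer: vₚ = 7768 km/s, vₐ = 776.8 km/s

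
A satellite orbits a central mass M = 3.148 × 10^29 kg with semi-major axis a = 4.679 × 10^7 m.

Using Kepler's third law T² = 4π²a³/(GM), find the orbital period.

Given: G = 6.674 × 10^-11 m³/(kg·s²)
M = 3.148 × 10^29 kg
GM = G × M = 6.674 × 10^-11 × 3.148 × 10^29 = 2.10098 × 10^19 m³/s²
a = 4.679 × 10^7 m
a³ = 1.02438 × 10^23 m³
T = 2π √(a³/GM) = 2π √((1.02438 × 10^23) / (2.10098 × 10^19)) = 2π × 69.8263 s
T = 438.732 s ≈ 7.312 minutes

Final answer: 7.312 minutes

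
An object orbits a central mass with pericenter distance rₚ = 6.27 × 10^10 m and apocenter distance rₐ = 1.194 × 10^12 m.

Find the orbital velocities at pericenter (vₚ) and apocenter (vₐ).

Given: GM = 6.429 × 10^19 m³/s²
rₚ = 6.27 × 10^10 m
rₐ = 1.194 × 10^12 m
GM = 6.429 × 10^19 m³/s²
a = (rₚ + rₐ)/2 = 6.2835 × 10^11 m
Vis-viva: v² = GM (2/r − 1/a)
vₚ² = 6.429 × 10^19 × (3.18979 × 10^-11 − 1.59147 × 10^-12) = 1.9484 × 10^9 m²/s²
vₚ = 44140.7 m/s ≈ 44.14 km/s
vₐ² = 6.429 × 10^19 × (1.67504 × 10^-12 − 1.59147 × 10^-12) = 5.37285 × 10^6 m²/s²
vₐ = 2317.94 m/s ≈ 2.318 km/s

Final answer: vₚ = 44.14 km/s, vₐ = 2.318 km/s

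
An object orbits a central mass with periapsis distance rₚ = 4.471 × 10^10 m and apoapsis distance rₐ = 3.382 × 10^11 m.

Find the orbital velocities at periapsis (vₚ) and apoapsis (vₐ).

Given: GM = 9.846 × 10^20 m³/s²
rₚ = 4.471 × 10^10 m
rₐ = 3.382 × 10^11 m
GM = 9.846 × 10^20 m³/s²
a = (rₚ + rₐ)/2 = 1.91455 × 10^11 m
Vis-viva: v² = GM (2/r − 1/a)
vₚ² = 9.846 × 10^20 × (4.47327 × 10^-11 − 5.22316 × 10^-12) = 3.89011 × 10^10 m²/s²
vₚ = 197234 m/s ≈ 197.2 km/s
vₐ² = 9.846 × 10^20 × (5.91366 × 10^-12 − 5.22316 × 10^-12) = 6.79867 × 10^8 m²/s²
vₐ = 26074.3 m/s ≈ 26.07 km/s

Final answer: vₚ = 197.2 km/s, vₐ = 26.07 km/s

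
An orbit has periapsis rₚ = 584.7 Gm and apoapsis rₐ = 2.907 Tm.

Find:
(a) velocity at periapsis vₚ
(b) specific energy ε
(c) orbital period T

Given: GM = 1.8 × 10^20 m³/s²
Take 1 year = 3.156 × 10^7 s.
rₚ = 584.7 Gm = 5.847 × 10^11 m
rₐ = 2.907 Tm = 2.907 × 10^12 m
GM = 1.8 × 10^20 m³/s²
a = (rₚ + rₐ)/2 = 1.74585 × 10^12 m
e = (rₐ − rₚ)/(rₐ + rₚ) = (2.3223 × 10^12) / (3.4917 × 10^12) = 0.665092
(a) vₚ² = GM (2/rₚ − 1/a) = 1.8 × 10^20 × (3.42056 × 10^-12 − 5.72787 × 10^-13) = 5.12599 × 10^8 m²/s²;  vₚ = 22640.6 m/s ≈ 22.64 km/s
(b) 2a = 3.4917 × 10^12 m;  ε = −GM/(2a) = -5.15508 × 10^7 J/kg ≈ -51.55 MJ/kg
(c) a³ = 5.32134 × 10^36 m³;  T = 2π √(a³/GM) = 2π × 1.71939 × 10^8 s = 1.08032 × 10^9 s ≈ 34.23 years

Final answer:
(a) velocity at periapsis vₚ = 22.64 km/s
(b) specific energy ε = -51.55 MJ/kg
(c) orbital period T = 34.23 years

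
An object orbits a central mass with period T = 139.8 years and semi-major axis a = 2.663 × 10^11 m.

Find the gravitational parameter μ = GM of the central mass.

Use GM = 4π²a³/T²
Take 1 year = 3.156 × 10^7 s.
T = 139.8 years = 4.41209 × 10^9 s
a = 2.663 × 10^11 m
a³ = 1.88848 × 10^34 m³
T² = 1.94665 × 10^19 s²
GM = 4π² × (1.88848 × 10^34) / (1.94665 × 10^19) = 3.82988 × 10^16 m³/s²
GM ≈ 3.83 × 10^16 m³/s²

Final answer: GM = 3.83 × 10^16 m³/s²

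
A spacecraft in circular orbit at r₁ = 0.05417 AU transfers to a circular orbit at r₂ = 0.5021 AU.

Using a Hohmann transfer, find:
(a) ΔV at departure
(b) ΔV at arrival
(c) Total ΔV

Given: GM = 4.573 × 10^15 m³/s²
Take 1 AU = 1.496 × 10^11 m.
r₁ = 0.05417 AU = 8.10383 × 10^9 m
r₂ = 0.5021 AU = 7.51142 × 10^10 m
GM = 4.573 × 10^15 m³/s²
Transfer ellipse: a_t = (r₁ + r₂)/2 = 4.1609 × 10^10 m
Circular speed at r₁: v₁ = √(GM/r₁) = 751.2 m/s
Transfer speed at r₁ (periapsis): v₁ₜ = √(GM(2/r₁ − 1/a_t)) = 1009.31 m/s
(a) ΔV₁ = v₁ₜ − v₁ = 258.106 m/s ≈ 258.1 m/s
Circular speed at r₂: v₂ = √(GM/r₂) = 246.74 m/s
Transfer speed at r₂ (apoapsis): v₂ₜ = √(GM(2/r₂ − 1/a_t)) = 108.891 m/s
(b) ΔV₂ = v₂ − v₂ₜ = 137.849 m/s ≈ 137.8 m/s
(c) ΔV_total = ΔV₁ + ΔV₂ = 395.955 m/s ≈ 396 m/s

Final answer:
(a) ΔV₁ = 258.1 m/s
(b) ΔV₂ = 137.8 m/s
(c) ΔV_total = 396 m/s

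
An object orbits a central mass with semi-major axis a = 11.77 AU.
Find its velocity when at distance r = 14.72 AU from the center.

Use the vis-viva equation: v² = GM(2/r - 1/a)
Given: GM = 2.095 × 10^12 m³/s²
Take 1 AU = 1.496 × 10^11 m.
a = 11.77 AU = 1.76079 × 10^12 m
r = 14.72 AU = 2.20211 × 10^12 m
GM = 2.095 × 10^12 m³/s²
2/r − 1/a = 9.08219 × 10^-13 − 5.67926 × 10^-13 = 3.40293 × 10^-13 m⁻¹
v² = GM (2/r − 1/a) = 0.712913 m²/s²
v = 0.844342 m/s ≈ 0.8443 m/s

Final answer: 0.8443 m/s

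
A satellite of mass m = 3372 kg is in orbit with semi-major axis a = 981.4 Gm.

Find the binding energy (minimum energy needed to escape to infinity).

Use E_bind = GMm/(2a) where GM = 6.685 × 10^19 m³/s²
a = 981.4 Gm = 9.814 × 10^11 m
GM = 6.685 × 10^19 m³/s²
m = 3372 kg
GMm = 6.685 × 10^19 × 3372 = 2.25418 × 10^23 m³·kg/s²
2a = 1.9628 × 10^12 m
E_bind = GMm/(2a) = 1.14845 × 10^11 J ≈ 114.8 GJ

Final answer: 114.8 GJ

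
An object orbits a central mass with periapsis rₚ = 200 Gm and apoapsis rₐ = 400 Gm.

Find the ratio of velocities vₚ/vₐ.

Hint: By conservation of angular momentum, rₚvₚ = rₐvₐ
rₚ = 200 Gm = 2 × 10^11 m
rₐ = 400 Gm = 4 × 10^11 m
rₚvₚ = rₐvₐ  ⇒  vₚ/vₐ = rₐ/rₚ
vₚ/vₐ = (4 × 10^11) / (2 × 10^11) = 2

Final answer: vₚ/vₐ = 2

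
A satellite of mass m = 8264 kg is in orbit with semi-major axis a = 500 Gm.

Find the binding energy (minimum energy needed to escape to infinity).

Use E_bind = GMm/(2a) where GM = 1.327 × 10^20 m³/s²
a = 500 Gm = 5 × 10^11 m
GM = 1.327 × 10^20 m³/s²
m = 8264 kg
GMm = 1.327 × 10^20 × 8264 = 1.09663 × 10^24 m³·kg/s²
2a = 1 × 10^12 m
E_bind = GMm/(2a) = 1.09663 × 10^12 J ≈ 1.097 TJ

Final answer: 1.097 TJ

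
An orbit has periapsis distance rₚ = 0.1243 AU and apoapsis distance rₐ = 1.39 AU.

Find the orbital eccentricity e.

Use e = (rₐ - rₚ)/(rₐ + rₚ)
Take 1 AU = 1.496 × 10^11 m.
rₚ = 0.1243 AU = 1.85953 × 10^10 m
rₐ = 1.39 AU = 2.07944 × 10^11 m
rₐ − rₚ = 1.89349 × 10^11 m
rₐ + rₚ = 2.26539 × 10^11 m
e = (rₐ − rₚ)/(rₐ + rₚ) = 0.835832

Final answer: e = 0.8358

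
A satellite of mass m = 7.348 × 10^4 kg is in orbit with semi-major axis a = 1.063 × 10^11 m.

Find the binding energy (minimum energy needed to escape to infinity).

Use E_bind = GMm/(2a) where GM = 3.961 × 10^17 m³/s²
a = 1.063 × 10^11 m
GM = 3.961 × 10^17 m³/s²
m = 7.348 × 10^4 kg
GMm = 3.961 × 10^17 × 73480 = 2.91054 × 10^22 m³·kg/s²
2a = 2.126 × 10^11 m
E_bind = GMm/(2a) = 1.36902 × 10^11 J ≈ 136.9 GJ

Final answer: 136.9 GJ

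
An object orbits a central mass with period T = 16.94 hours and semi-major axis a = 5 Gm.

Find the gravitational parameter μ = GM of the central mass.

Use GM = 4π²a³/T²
T = 16.94 hours = 60984 s
a = 5 Gm = 5 × 10^9 m
a³ = 1.25 × 10^29 m³
T² = 3.71905 × 10^9 s²
GM = 4π² × (1.25 × 10^29) / (3.71905 × 10^9) = 1.3269 × 10^21 m³/s²
GM ≈ 1.327 × 10^21 m³/s²

Final answer: GM = 1.327 × 10^21 m³/s²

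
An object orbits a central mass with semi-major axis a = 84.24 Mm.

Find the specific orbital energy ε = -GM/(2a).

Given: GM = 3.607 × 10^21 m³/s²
a = 84.24 Mm = 8.424 × 10^7 m
GM = 3.607 × 10^21 m³/s²
2a = 1.6848 × 10^8 m
ε = −GM/(2a) = -2.14091 × 10^13 J/kg ≈ -2.141 × 10^4 GJ/kg

Final answer: -2.141 × 10^4 GJ/kg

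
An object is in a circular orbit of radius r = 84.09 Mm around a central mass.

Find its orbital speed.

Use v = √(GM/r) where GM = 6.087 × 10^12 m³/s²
r = 84.09 Mm = 8.409 × 10^7 m
GM = 6.087 × 10^12 m³/s²
GM/r = (6.087 × 10^12) / (8.409 × 10^7) = 72386.7 m²/s²
v = √(GM/r) = 269.048 m/s ≈ 269 m/s

Final answer: 269 m/s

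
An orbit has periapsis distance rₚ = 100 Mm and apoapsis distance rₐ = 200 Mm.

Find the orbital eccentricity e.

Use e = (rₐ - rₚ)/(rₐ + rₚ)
rₚ = 100 Mm = 1 × 10^8 m
rₐ = 200 Mm = 2 × 10^8 m
rₐ − rₚ = 1 × 10^8 m
rₐ + rₚ = 3 × 10^8 m
e = (rₐ − rₚ)/(rₐ + rₚ) = 0.333333

Final answer: e = 0.3333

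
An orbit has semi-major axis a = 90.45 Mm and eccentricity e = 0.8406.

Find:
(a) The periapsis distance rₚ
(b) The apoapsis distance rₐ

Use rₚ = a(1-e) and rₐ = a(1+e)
a = 90.45 Mm = 9.045 × 10^7 m
e = 0.8406:  1 − e = 0.1594,  1 + e = 1.8406
(a) rₚ = a(1 − e) = 9.045 × 10^7 m × 0.1594 = 1.44177 × 10^7 m ≈ 14.42 Mm
(b) rₐ = a(1 + e) = 9.045 × 10^7 m × 1.8406 = 1.66482 × 10^8 m ≈ 166.5 Mm

Final answer:
(a) rₚ = 14.42 Mm
(b) rₐ = 166.5 Mm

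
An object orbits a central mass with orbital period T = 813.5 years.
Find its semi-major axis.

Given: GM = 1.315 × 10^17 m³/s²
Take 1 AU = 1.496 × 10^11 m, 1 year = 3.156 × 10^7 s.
T = 813.5 years = 2.56741 × 10^10 s
GM = 1.315 × 10^17 m³/s²
Kepler's third law: a³ = GM T² / (4π²)
T² = 6.59157 × 10^20 s²
a³ = (1.315 × 10^17) × (6.59157 × 10^20) / (4π²) = 2.19561 × 10^36 m³
a = (a³)^(1/3) = 1.29973 × 10^12 m ≈ 8.688 AU

Final answer: 8.688 AU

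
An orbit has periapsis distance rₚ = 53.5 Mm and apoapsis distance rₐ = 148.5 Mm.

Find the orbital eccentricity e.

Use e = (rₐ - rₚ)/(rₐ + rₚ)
rₚ = 53.5 Mm = 5.35 × 10^7 m
rₐ = 148.5 Mm = 1.485 × 10^8 m
rₐ − rₚ = 9.5 × 10^7 m
rₐ + rₚ = 2.02 × 10^8 m
e = (rₐ − rₚ)/(rₐ + rₚ) = 0.470297

Final answer: e = 0.4703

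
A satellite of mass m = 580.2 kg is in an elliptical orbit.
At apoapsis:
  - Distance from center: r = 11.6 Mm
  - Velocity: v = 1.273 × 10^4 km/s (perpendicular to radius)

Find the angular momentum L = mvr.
r = 11.6 Mm = 1.16 × 10^7 m
v = 1.273 × 10^4 km/s = 1.273 × 10^7 m/s
vr = 1.273 × 10^7 × 1.16 × 10^7 = 1.47668 × 10^14 m²/s
L = m × vr = 580.2 × 1.47668 × 10^14 = 8.5677 × 10^16 kg·m²/s ≈ 8.568 × 10^16 kg·m²/s

Final answer: L = 8.568 × 10^16 kg·m²/s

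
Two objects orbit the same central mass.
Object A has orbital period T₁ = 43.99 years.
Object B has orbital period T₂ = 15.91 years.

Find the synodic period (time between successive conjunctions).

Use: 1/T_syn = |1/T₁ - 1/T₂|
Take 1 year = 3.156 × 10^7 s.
T₁ = 43.99 years = 1.38832 × 10^9 s
T₂ = 15.91 years = 5.0212 × 10^8 s
1/T₁ = 7.20293 × 10^-10 s⁻¹
1/T₂ = 1.99156 × 10^-9 s⁻¹
|1/T₁ − 1/T₂| = 1.27126 × 10^-9 s⁻¹
T_syn = 1 / |1/T₁ − 1/T₂| = 7.86618 × 10^8 s ≈ 24.92 years

Final answer: T_syn = 24.92 years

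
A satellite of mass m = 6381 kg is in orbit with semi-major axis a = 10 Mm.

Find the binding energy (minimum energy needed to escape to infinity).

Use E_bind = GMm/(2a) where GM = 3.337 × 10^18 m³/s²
a = 10 Mm = 1 × 10^7 m
GM = 3.337 × 10^18 m³/s²
m = 6381 kg
GMm = 3.337 × 10^18 × 6381 = 2.12934 × 10^22 m³·kg/s²
2a = 2 × 10^7 m
E_bind = GMm/(2a) = 1.06467 × 10^15 J ≈ 1.065 PJ

Final answer: 1.065 PJ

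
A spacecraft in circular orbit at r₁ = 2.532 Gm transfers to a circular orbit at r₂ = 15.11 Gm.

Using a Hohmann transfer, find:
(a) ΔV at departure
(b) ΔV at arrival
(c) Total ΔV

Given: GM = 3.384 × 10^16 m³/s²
r₁ = 2.532 Gm = 2.532 × 10^9 m
r₂ = 15.11 Gm = 1.511 × 10^10 m
GM = 3.384 × 10^16 m³/s²
Transfer ellipse: a_t = (r₁ + r₂)/2 = 8.821 × 10^9 m
Circular speed at r₁: v₁ = √(GM/r₁) = 3655.81 m/s
Transfer speed at r₁ (periapsis): v₁ₜ = √(GM(2/r₁ − 1/a_t)) = 4784.72 m/s
(a) ΔV₁ = v₁ₜ − v₁ = 1128.91 m/s ≈ 1.129 km/s
Circular speed at r₂: v₂ = √(GM/r₂) = 1496.52 m/s
Transfer speed at r₂ (apoapsis): v₂ₜ = √(GM(2/r₂ − 1/a_t)) = 801.781 m/s
(b) ΔV₂ = v₂ − v₂ₜ = 694.74 m/s ≈ 694.7 m/s
(c) ΔV_total = ΔV₁ + ΔV₂ = 1823.65 m/s ≈ 1.824 km/s

Final answer:
(a) ΔV₁ = 1.129 km/s
(b) ΔV₂ = 694.7 m/s
(c) ΔV_total = 1.824 km/s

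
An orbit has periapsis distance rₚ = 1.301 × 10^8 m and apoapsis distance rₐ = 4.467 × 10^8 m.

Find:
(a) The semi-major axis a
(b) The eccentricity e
rₚ = 1.301 × 10^8 m
rₐ = 4.467 × 10^8 m
(a) a = (rₚ + rₐ)/2 = 2.884 × 10^8 m ≈ 2.884 × 10^8 m
(b) e = (rₐ − rₚ)/(rₐ + rₚ) = (3.166 × 10^8) / (5.768 × 10^8) = 0.54889

Final answer:
(a) a = 2.884 × 10^8 m
(b) e = 0.5489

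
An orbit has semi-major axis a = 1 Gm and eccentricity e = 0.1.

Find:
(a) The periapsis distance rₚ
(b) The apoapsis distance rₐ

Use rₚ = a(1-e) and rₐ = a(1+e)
a = 1 Gm = 1 × 10^9 m
e = 0.1:  1 − e = 0.9,  1 + e = 1.1
(a) rₚ = a(1 − e) = 1 × 10^9 m × 0.9 = 9 × 10^8 m ≈ 900 Mm
(b) rₐ = a(1 + e) = 1 × 10^9 m × 1.1 = 1.1 × 10^9 m ≈ 1.1 Gm

Final answer:
(a) rₚ = 900 Mm
(b) rₐ = 1.1 Gm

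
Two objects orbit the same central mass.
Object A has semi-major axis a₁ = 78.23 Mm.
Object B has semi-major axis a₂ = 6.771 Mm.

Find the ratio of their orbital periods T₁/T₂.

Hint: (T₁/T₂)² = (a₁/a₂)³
a₁ = 78.23 Mm = 7.823 × 10^7 m
a₂ = 6.771 Mm = 6.771 × 10^6 m
a₁/a₂ = 11.5537
T₁/T₂ = (a₁/a₂)^(3/2) = (11.5537)^1.5 = 39.2718

Final answer: T₁/T₂ = 39.27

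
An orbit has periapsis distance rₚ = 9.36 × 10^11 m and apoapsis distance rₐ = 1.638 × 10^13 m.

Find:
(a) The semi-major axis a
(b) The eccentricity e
rₚ = 9.36 × 10^11 m
rₐ = 1.638 × 10^13 m
(a) a = (rₚ + rₐ)/2 = 8.658 × 10^12 m ≈ 8.658 × 10^12 m
(b) e = (rₐ − rₚ)/(rₐ + rₚ) = (1.5444 × 10^13) / (1.7316 × 10^13) = 0.891892

Final answer:
(a) a = 8.658 × 10^12 m
(b) e = 0.8919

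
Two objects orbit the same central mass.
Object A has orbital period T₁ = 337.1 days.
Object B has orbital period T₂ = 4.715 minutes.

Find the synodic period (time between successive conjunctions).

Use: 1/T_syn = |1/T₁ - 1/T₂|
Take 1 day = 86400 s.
T₁ = 337.1 days = 2.91254 × 10^7 s
T₂ = 4.715 minutes = 282.9 s
1/T₁ = 3.43342 × 10^-8 s⁻¹
1/T₂ = 0.00353482 s⁻¹
|1/T₁ − 1/T₂| = 0.00353478 s⁻¹
T_syn = 1 / |1/T₁ − 1/T₂| = 282.903 s ≈ 4.715 minutes

Final answer: T_syn = 4.715 minutes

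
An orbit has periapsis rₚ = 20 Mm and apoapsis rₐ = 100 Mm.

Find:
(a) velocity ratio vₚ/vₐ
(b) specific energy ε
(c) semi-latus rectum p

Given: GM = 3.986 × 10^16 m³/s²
rₚ = 20 Mm = 2 × 10^7 m
rₐ = 100 Mm = 1 × 10^8 m
GM = 3.986 × 10^16 m³/s²
a = (rₚ + rₐ)/2 = 6 × 10^7 m
e = (rₐ − rₚ)/(rₐ + rₚ) = (8 × 10^7) / (1.2 × 10^8) = 0.666667
(a) vₚ/vₐ = rₐ/rₚ (angular momentum) = (1 × 10^8) / (2 × 10^7) = 5 ≈ 5
(b) 2a = 1.2 × 10^8 m;  ε = −GM/(2a) = -3.32167 × 10^8 J/kg ≈ -332.2 MJ/kg
(c) 1 − e² = 0.555556;  p = a(1 − e²) = 6 × 10^7 × 0.555556 = 3.33333 × 10^7 m ≈ 33.33 Mm

Final answer:
(a) velocity ratio vₚ/vₐ = 5
(b) specific energy ε = -332.2 MJ/kg
(c) semi-latus rectum p = 33.33 Mm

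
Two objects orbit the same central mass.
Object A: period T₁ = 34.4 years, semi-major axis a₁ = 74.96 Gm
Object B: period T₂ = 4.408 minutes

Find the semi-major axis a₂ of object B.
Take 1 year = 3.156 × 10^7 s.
T₁ = 34.4 years = 1.08566 × 10^9 s
T₂ = 4.408 minutes = 264.48 s
a₁ = 74.96 Gm = 7.496 × 10^10 m
Kepler's third law: (T₂/T₁)² = (a₂/a₁)³  ⇒  a₂ = a₁ (T₂/T₁)^(2/3)
T₂/T₁ = 2.43611 × 10^-7
(T₂/T₁)^(2/3) = 3.9006 × 10^-5
a₂ = 7.496 × 10^10 m × 3.9006 × 10^-5 = 2.92389 × 10^6 m ≈ 2.924 Mm

Final answer: a₂ = 2.924 Mm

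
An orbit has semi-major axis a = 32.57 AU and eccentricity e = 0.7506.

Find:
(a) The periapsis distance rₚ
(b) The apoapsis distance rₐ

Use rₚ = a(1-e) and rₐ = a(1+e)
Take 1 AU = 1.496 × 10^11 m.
a = 32.57 AU = 4.87247 × 10^12 m
e = 0.7506:  1 − e = 0.2494,  1 + e = 1.7506
(a) rₚ = a(1 − e) = 4.87247 × 10^12 m × 0.2494 = 1.21519 × 10^12 m ≈ 8.123 AU
(b) rₐ = a(1 + e) = 4.87247 × 10^12 m × 1.7506 = 8.52975 × 10^12 m ≈ 57.02 AU

Final answer:
(a) rₚ = 8.123 AU
(b) rₐ = 57.02 AU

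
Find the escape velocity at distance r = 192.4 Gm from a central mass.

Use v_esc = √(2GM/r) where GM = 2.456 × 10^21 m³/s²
r = 192.4 Gm = 1.924 × 10^11 m
GM = 2.456 × 10^21 m³/s²
2GM/r = 2 × (2.456 × 10^21) / (1.924 × 10^11) = 2.55301 × 10^10 m²/s²
v_esc = √(2GM/r) = 159782 m/s ≈ 159.8 km/s

Final answer: 159.8 km/s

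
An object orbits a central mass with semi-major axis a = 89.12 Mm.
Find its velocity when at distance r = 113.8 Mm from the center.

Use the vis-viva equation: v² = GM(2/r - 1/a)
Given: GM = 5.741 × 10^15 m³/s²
a = 89.12 Mm = 8.912 × 10^7 m
r = 113.8 Mm = 1.138 × 10^8 m
GM = 5.741 × 10^15 m³/s²
2/r − 1/a = 1.75747 × 10^-8 − 1.12208 × 10^-8 = 6.35387 × 10^-9 m⁻¹
v² = GM (2/r − 1/a) = 3.64775 × 10^7 m²/s²
v = 6039.66 m/s ≈ 6.04 km/s

Final answer: 6.04 km/s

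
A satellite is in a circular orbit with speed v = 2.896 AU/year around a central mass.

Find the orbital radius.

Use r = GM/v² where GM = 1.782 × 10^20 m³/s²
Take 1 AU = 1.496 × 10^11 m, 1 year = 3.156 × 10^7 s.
v = 2.896 AU/year = 13727.6 m/s
GM = 1.782 × 10^20 m³/s²
v² = 1.88446 × 10^8 m²/s²
r = GM/v² = (1.782 × 10^20) / (1.88446 × 10^8) = 9.4563 × 10^11 m ≈ 6.321 AU

Final answer: 6.321 AU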